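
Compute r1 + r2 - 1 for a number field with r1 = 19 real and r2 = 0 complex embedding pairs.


By Dirichlet's unit theorem:
rank = r1 + r2 - 1
= 19 + 0 - 1
= 18

18


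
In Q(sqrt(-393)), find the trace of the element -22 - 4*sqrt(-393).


Tr(a + b*sqrt(d)) = (a + b*sqrt(d)) + (a - b*sqrt(d)) = 2a
= 2 * (-22)
= -44

-44


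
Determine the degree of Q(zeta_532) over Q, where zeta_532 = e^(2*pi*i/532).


The degree equals Euler's totient phi(532).
532 = 2^2 * 7 * 19
phi(532) = 216

216


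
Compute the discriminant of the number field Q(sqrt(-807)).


For K = Q(sqrt(d)) with d squarefree: disc(K) = d if d = 1 mod 4, and disc(K) = 4d if d = 2 or 3 mod 4.
Here d = -807, and d mod 4 = 1.
d = 1 mod 4 (O_K = Z[(1+sqrt(d))/2]), so disc(K) = d = -807

-807


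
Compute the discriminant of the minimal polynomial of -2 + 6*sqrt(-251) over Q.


The element -2 + 6*sqrt(-251) has minimal polynomial:
x^2 + 4*x + 9040
Discriminant = (4)^2 - 4*(9040)
= 16 - 36160
= -36144

-36144


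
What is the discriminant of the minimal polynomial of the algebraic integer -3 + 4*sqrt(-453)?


The element -3 + 4*sqrt(-453) has minimal polynomial:
x^2 + 6*x + 7257
Discriminant = (6)^2 - 4*(7257)
= 36 - 29028
= -28992

-28992


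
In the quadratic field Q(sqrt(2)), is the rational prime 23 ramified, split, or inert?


K = Q(sqrt(2)). Since d mod 4 = 2, disc(K) = 8.
Check p | disc: 8 mod 23 = 8.
p does not divide disc. Compute Legendre symbol (d/p):
2^((23-1)/2) mod 23 = 1
(d/p) = 1, so p splits: (p) = P*P' with e=1, f=1, g=2.
Therefore p is split.

split


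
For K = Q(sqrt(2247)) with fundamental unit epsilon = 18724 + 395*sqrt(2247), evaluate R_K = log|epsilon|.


epsilon = 18724 + 395*sqrt(2247)
= 37448.0000
R = ln(37448.0000)
= 10.5307

10.5307


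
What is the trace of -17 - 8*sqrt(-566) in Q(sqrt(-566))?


Tr(a + b*sqrt(d)) = (a + b*sqrt(d)) + (a - b*sqrt(d)) = 2a
= 2 * (-17)
= -34

-34


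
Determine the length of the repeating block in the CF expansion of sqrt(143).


Run the CF algorithm for sqrt(143).
a_0 = floor(sqrt(143)) = 11; set m_0=0, q_0=1.
Recurrence: m' = q*a - m,  q' = (d - m'^2)/q,  a' = floor((a_0 + m')/q').
  step 1: m=11, q=22, a=1
  step 2: m=11, q=1, a=22
a_2 = 2*a_0 = 22, so the period closes here.
sqrt(143) = [11; 1, 22]
Period length = 2

2


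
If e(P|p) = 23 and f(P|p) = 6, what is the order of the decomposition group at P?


|D_P| = e * f
= 23 * 6
= 138

138


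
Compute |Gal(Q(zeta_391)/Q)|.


|Gal(Q(zeta_391)/Q)| = phi(391)
= 352

352


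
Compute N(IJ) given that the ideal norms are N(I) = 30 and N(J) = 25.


N(IJ) = N(I) * N(J)
= 30 * 25
= 750

750


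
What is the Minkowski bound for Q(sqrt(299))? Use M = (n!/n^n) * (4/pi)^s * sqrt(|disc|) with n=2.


d = 299, d mod 4 = 3, so disc(K) = 4d = 1196; |disc(K)| = 1196
Real quadratic field, so n = 2, s = r2 = 0, r1 = 2
M = (n!/n^n) * (4/pi)^s * sqrt(|disc(K)|) = (2!/2^2) * (4/pi)^0 * sqrt(1196)
= 0.5 * 1.000000 * 34.583233
= 17.2916

17.2916


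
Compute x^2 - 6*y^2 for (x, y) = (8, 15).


x^2 - d*y^2
= 8^2 - 6*15^2
= 64 - 1350
= -1286

-1286


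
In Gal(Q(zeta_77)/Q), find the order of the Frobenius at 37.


The Frobenius at p in Gal(Q(zeta_n)/Q) = (Z/nZ)* is the class of p, so its order is ord_77(37), the smallest k >= 1 with 37^k = 1 mod 77.
n = 77 = 7 * 11, phi(77) = 60; the order divides phi(n).
Divisors of 60: 1, 2, 3, 4, 5, 6, 10, 12, 15, 20, 30, 60
Repeated squaring mod 77: 37^1 = 37, 37^2 = 60, 37^4 = 58, 37^8 = 53, 37^16 = 37, 37^32 = 60
Test divisors in increasing order:
  k=1: 37^1 = 37 mod 77
  k=2: 37^2 = 60 mod 77
  k=3: 37^3 = 60 * 37 = 64 mod 77
  k=4: 37^4 = 58 mod 77
  k=5: 37^5 = 58 * 37 = 67 mod 77
  k=6: 37^6 = 58 * 60 = 15 mod 77
  k=10: 37^10 = 53 * 60 = 23 mod 77
  k=12: 37^12 = 53 * 58 = 71 mod 77
  k=15: 37^15 = 53 * 58 * 60 * 37 = 1 mod 77  <- first divisor giving 1
Order = 15

15


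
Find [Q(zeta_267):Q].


The degree equals Euler's totient phi(267).
267 = 3 * 89
phi(267) = 176

176


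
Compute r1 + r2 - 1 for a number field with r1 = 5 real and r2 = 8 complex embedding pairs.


By Dirichlet's unit theorem:
rank = r1 + r2 - 1
= 5 + 8 - 1
= 12

12


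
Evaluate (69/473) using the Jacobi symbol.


Compute (69/473) via quadratic reciprocity:
  reciprocity: (69/473) -> +(473/69)
  reduce: (59/69)
  reciprocity: (59/69) -> +(69/59)
  reduce: (10/59)
  pull out 2: (2/59) = -1  (since 59 mod 8 = 3)
  reciprocity: (5/59) -> +(59/5)
  reduce: (4/5)
  pull out 2: (2/5) = -1  (since 5 mod 8 = 5)
  pull out 2: (2/5) = -1  (since 5 mod 8 = 5)
  (1/5) = 1
Product of signs = -1

-1


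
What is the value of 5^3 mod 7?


p = 7 is prime and the exponent is (p-1)/2 = 3, so by Euler's criterion 5^3 = (5/7) = +1 or -1 mod 7.
Compute by square-and-multiply:
  3 = 2 + 1 (binary 11)
  Repeated squaring mod 7: 5^1 = 5, 5^2 = 4
  5^3 = 5^2 * 5^1 = 4 * 5 mod 7
    4 * 5 = 20 = 6 mod 7
  5^3 = 6 mod 7
Result 6 = p - 1 = -1 mod 7: 5 is a quadratic non-residue mod 7. As a residue in [0, p-1] the value is 6.
5^3 mod 7 = 6

6


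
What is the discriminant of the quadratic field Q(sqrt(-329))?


For K = Q(sqrt(d)) with d squarefree: disc(K) = d if d = 1 mod 4, and disc(K) = 4d if d = 2 or 3 mod 4.
Here d = -329, and d mod 4 = 3.
d = 3 mod 4, not 1 (O_K = Z[sqrt(d)]), so disc(K) = 4d = 4 * (-329) = -1316

-1316


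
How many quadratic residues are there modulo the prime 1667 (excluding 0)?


For prime p, the number of non-zero quadratic residues is (p-1)/2.
= (1667-1)/2
= 833

833


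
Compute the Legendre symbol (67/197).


p = 197 is prime, so compute (67/197) with the reciprocity algorithm (Jacobi-symbol steps: pull out 2s via (2/n), flip via reciprocity, reduce):
  reciprocity: (67/197) -> +(197/67)
  reduce: (63/67)
  reciprocity: (63/67) -> -(67/63)
  reduce: (4/63)
  pull out 2: (2/63) = +1  (since 63 mod 8 = 7)
  pull out 2: (2/63) = +1  (since 63 mod 8 = 7)
  (1/63) = 1
Product of signs = -1
(67/197) = -1

-1


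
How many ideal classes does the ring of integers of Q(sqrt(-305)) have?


K = Q(sqrt(-305)). d mod 4 = 3, so D = disc(K) = 4d = -1220
h(K) equals the number of primitive reduced positive-definite forms (a, b, c) = a*x^2 + b*x*y + c*y^2 with b^2 - 4ac = D,
where reduced means |b| <= a <= c, with b >= 0 whenever |b| = a or a = c, and primitive means gcd(a, b, c) = 1.
Reduced forces 3a^2 <= |D| = 1220, so 1 <= a <= 20; b must have the parity of D, and c = (b^2 - D)/(4a) must be an integer >= a.
Enumerate a = 1..20, b in [-a, a]:
  a=1: (1, 0, 305)  [1]
  a=2: (2, 2, 153)  [1]
  a=3: (3, -2, 102), (3, 2, 102)  [2]
  a=4: none
  a=5: (5, 0, 61)  [1]
  a=6: (6, -2, 51), (6, 2, 51)  [2]
  a=7..8: none
  a=9: (9, -2, 34), (9, 2, 34)  [2]
  a=10: (10, 10, 33)  [1]
  a=11: (11, -10, 30), (11, 10, 30)  [2]
  a=12..14: none
  a=15: (15, -10, 22), (15, 10, 22)  [2]
  a=16: none
  a=17: (17, -2, 18), (17, 2, 18)  [2]
  a=18..20: none
Total reduced forms: 1 + 1 + 2 + 1 + 2 + 2 + 1 + 2 + 2 + 2 = 16
h = 16

16


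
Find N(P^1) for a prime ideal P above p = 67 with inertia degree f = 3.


N(P^a) = p^(a*f)
= 67^(1*3)
= 67^3
= 300763

300763


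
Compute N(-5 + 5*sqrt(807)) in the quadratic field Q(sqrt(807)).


N(a + b*sqrt(d)) = a^2 - d*b^2
= (-5)^2 - (807)*(5)^2
= 25 - 20175
= -20150

-20150


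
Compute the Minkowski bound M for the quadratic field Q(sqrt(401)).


d = 401, d mod 4 = 1, so disc(K) = d = 401; |disc(K)| = 401
Real quadratic field, so n = 2, s = r2 = 0, r1 = 2
M = (n!/n^n) * (4/pi)^s * sqrt(|disc(K)|) = (2!/2^2) * (4/pi)^0 * sqrt(401)
= 0.5 * 1.000000 * 20.024984
= 10.0125

10.0125


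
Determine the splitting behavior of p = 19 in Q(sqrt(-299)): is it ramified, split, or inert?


K = Q(sqrt(-299)). Since d mod 4 = 1, disc(K) = -299.
Check p | disc: -299 mod 19 = 5.
p does not divide disc. Compute Legendre symbol (d/p):
5^((19-1)/2) mod 19 = 1
(d/p) = 1, so p splits: (p) = P*P' with e=1, f=1, g=2.
Therefore p is split.

split


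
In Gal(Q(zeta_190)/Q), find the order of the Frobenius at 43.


The Frobenius at p in Gal(Q(zeta_n)/Q) = (Z/nZ)* is the class of p, so its order is ord_190(43), the smallest k >= 1 with 43^k = 1 mod 190.
n = 190 = 2 * 5 * 19, phi(190) = 72; the order divides phi(n).
Divisors of 72: 1, 2, 3, 4, 6, 8, 9, 12, 18, 24, 36, 72
Repeated squaring mod 190: 43^1 = 43, 43^2 = 139, 43^4 = 131, 43^8 = 61, 43^16 = 111, 43^32 = 161, 43^64 = 81
Test divisors in increasing order:
  k=1: 43^1 = 43 mod 190
  k=2: 43^2 = 139 mod 190
  k=3: 43^3 = 139 * 43 = 87 mod 190
  k=4: 43^4 = 131 mod 190
  k=6: 43^6 = 131 * 139 = 159 mod 190
  k=8: 43^8 = 61 mod 190
  k=9: 43^9 = 61 * 43 = 153 mod 190
  k=12: 43^12 = 61 * 131 = 11 mod 190
  k=18: 43^18 = 111 * 139 = 39 mod 190
  k=24: 43^24 = 111 * 61 = 121 mod 190
  k=36: 43^36 = 161 * 131 = 1 mod 190  <- first divisor giving 1
Order = 36

36


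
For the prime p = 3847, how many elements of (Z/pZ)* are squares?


For prime p, the number of non-zero quadratic residues is (p-1)/2.
= (3847-1)/2
= 1923

1923


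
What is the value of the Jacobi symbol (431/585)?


Compute (431/585) via quadratic reciprocity:
  reciprocity: (431/585) -> +(585/431)
  reduce: (154/431)
  pull out 2: (2/431) = +1  (since 431 mod 8 = 7)
  reciprocity: (77/431) -> +(431/77)
  reduce: (46/77)
  pull out 2: (2/77) = -1  (since 77 mod 8 = 5)
  reciprocity: (23/77) -> +(77/23)
  reduce: (8/23)
  pull out 2: (2/23) = +1  (since 23 mod 8 = 7)
  pull out 2: (2/23) = +1  (since 23 mod 8 = 7)
  pull out 2: (2/23) = +1  (since 23 mod 8 = 7)
  (1/23) = 1
Product of signs = -1

-1


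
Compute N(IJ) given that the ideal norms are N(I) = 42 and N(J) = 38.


N(IJ) = N(I) * N(J)
= 42 * 38
= 1596

1596


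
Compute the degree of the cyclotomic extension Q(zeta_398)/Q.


The degree equals Euler's totient phi(398).
398 = 2 * 199
phi(398) = 198

198


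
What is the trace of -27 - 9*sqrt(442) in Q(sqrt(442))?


Tr(a + b*sqrt(d)) = (a + b*sqrt(d)) + (a - b*sqrt(d)) = 2a
= 2 * (-27)
= -54

-54


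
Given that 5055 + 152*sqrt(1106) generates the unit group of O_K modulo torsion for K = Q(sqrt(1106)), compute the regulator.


epsilon = 5055 + 152*sqrt(1106)
= 10109.9999
R = ln(10109.9999)
= 9.2213

9.2213


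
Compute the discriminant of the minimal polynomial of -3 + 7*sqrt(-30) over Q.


The element -3 + 7*sqrt(-30) has minimal polynomial:
x^2 + 6*x + 1479
Discriminant = (6)^2 - 4*(1479)
= 36 - 5916
= -5880

-5880


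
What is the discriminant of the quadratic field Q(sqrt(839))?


For K = Q(sqrt(d)) with d squarefree: disc(K) = d if d = 1 mod 4, and disc(K) = 4d if d = 2 or 3 mod 4.
Here d = 839, and d mod 4 = 3.
d = 3 mod 4, not 1 (O_K = Z[sqrt(d)]), so disc(K) = 4d = 4 * (839) = 3356

3356


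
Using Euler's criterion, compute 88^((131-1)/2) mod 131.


p = 131 is prime and the exponent is (p-1)/2 = 65, so by Euler's criterion 88^65 = (88/131) = +1 or -1 mod 131.
Compute by square-and-multiply:
  65 = 64 + 1 (binary 1000001)
  Repeated squaring mod 131: 88^1 = 88, 88^2 = 15, 88^4 = 94, 88^8 = 59, 88^16 = 75, 88^32 = 123, 88^64 = 64
  88^65 = 88^64 * 88^1 = 64 * 88 mod 131
    64 * 88 = 5632 = 130 mod 131
  88^65 = 130 mod 131
Result 130 = p - 1 = -1 mod 131: 88 is a quadratic non-residue mod 131. As a residue in [0, p-1] the value is 130.
88^65 mod 131 = 130

130


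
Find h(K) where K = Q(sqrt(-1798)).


K = Q(sqrt(-1798)). d mod 4 = 2, so D = disc(K) = 4d = -7192
h(K) equals the number of primitive reduced positive-definite forms (a, b, c) = a*x^2 + b*x*y + c*y^2 with b^2 - 4ac = D,
where reduced means |b| <= a <= c, with b >= 0 whenever |b| = a or a = c, and primitive means gcd(a, b, c) = 1.
Reduced forces 3a^2 <= |D| = 7192, so 1 <= a <= 48; b must have the parity of D, and c = (b^2 - D)/(4a) must be an integer >= a.
Enumerate a = 1..48, b in [-a, a]:
  a=1: (1, 0, 1798)  [1]
  a=2: (2, 0, 899)  [1]
  a=3..6: none
  a=7: (7, -2, 257), (7, 2, 257)  [2]
  a=8..12: none
  a=13: (13, -6, 139), (13, 6, 139)  [2]
  a=14: (14, -12, 131), (14, 12, 131)  [2]
  a=15..16: none
  a=17: (17, -4, 106), (17, 4, 106)  [2]
  a=18: none
  a=19: (19, -16, 98), (19, 16, 98)  [2]
  a=20..25: none
  a=26: (26, -20, 73), (26, 20, 73)  [2]
  a=27..28: none
  a=29: (29, 0, 62)  [1]
  a=30: none
  a=31: (31, 0, 58)  [1]
  a=32..33: none
  a=34: (34, -4, 53), (34, 4, 53)  [2]
  a=35..37: none
  a=38: (38, -16, 49), (38, 16, 49)  [2]
  a=39..48: none
Total reduced forms: 1 + 1 + 2 + 2 + 2 + 2 + 2 + 2 + 1 + 1 + 2 + 2 = 20
h = 20

20


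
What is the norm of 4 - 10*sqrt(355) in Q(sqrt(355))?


N(a + b*sqrt(d)) = a^2 - d*b^2
= (4)^2 - (355)*(-10)^2
= 16 - 35500
= -35484

-35484


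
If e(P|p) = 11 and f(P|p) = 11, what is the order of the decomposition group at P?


|D_P| = e * f
= 11 * 11
= 121

121


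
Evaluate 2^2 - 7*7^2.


x^2 - d*y^2
= 2^2 - 7*7^2
= 4 - 343
= -339

-339


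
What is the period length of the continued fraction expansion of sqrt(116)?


Run the CF algorithm for sqrt(116).
a_0 = floor(sqrt(116)) = 10; set m_0=0, q_0=1.
Recurrence: m' = q*a - m,  q' = (d - m'^2)/q,  a' = floor((a_0 + m')/q').
  step 1: m=10, q=16, a=1
  step 2: m=6, q=5, a=3
  step 3: m=9, q=7, a=2
  step 4: m=5, q=13, a=1
  step 5: m=8, q=4, a=4
  step 6: m=8, q=13, a=1
  step 7: m=5, q=7, a=2
  step 8: m=9, q=5, a=3
  step 9: m=6, q=16, a=1
  step 10: m=10, q=1, a=20
a_10 = 2*a_0 = 20, so the period closes here.
sqrt(116) = [10; 1, 3, 2, 1, 4, 1, 2, 3, 1, 20]
Period length = 10

10


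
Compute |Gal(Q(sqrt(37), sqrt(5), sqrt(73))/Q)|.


The 3 square roots of distinct primes are multiplicatively independent over Q,
so [K:Q] = 2^3 and Gal(K/Q) is isomorphic to (Z/2Z)^3.
|Gal| = 2^3 = 8

8


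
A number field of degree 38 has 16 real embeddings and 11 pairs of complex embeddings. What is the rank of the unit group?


By Dirichlet's unit theorem:
rank = r1 + r2 - 1
= 16 + 11 - 1
= 26

26


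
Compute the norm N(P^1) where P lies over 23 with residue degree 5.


N(P^a) = p^(a*f)
= 23^(1*5)
= 23^5
= 6436343

6436343


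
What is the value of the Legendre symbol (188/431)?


p = 431 is prime, so compute (188/431) with the reciprocity algorithm (Jacobi-symbol steps: pull out 2s via (2/n), flip via reciprocity, reduce):
  pull out 2: (2/431) = +1  (since 431 mod 8 = 7)
  pull out 2: (2/431) = +1  (since 431 mod 8 = 7)
  reciprocity: (47/431) -> -(431/47)
  reduce: (8/47)
  pull out 2: (2/47) = +1  (since 47 mod 8 = 7)
  pull out 2: (2/47) = +1  (since 47 mod 8 = 7)
  pull out 2: (2/47) = +1  (since 47 mod 8 = 7)
  (1/47) = 1
Product of signs = -1
(188/431) = -1

-1


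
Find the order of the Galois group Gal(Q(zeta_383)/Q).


|Gal(Q(zeta_383)/Q)| = phi(383)
= 382

382


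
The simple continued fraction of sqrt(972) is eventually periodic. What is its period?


Run the CF algorithm for sqrt(972).
a_0 = floor(sqrt(972)) = 31; set m_0=0, q_0=1.
Recurrence: m' = q*a - m,  q' = (d - m'^2)/q,  a' = floor((a_0 + m')/q').
  step 1: m=31, q=11, a=5
  step 2: m=24, q=36, a=1
  step 3: m=12, q=23, a=1
  step 4: m=11, q=37, a=1
  step 5: m=26, q=8, a=7
  step 6: m=30, q=9, a=6
  step 7: m=24, q=44, a=1
  step 8: m=20, q=13, a=3
  step 9: m=19, q=47, a=1
  step 10: m=28, q=4, a=14
  step 11: m=28, q=47, a=1
  step 12: m=19, q=13, a=3
  step 13: m=20, q=44, a=1
  step 14: m=24, q=9, a=6
  step 15: m=30, q=8, a=7
  step 16: m=26, q=37, a=1
  step 17: m=11, q=23, a=1
  step 18: m=12, q=36, a=1
  step 19: m=24, q=11, a=5
  step 20: m=31, q=1, a=62
a_20 = 2*a_0 = 62, so the period closes here.
sqrt(972) = [31; 5, 1, 1, 1, 7, 6, 1, 3, 1, 14, 1, 3, 1, 6, 7, 1, 1, 1, 5, 62]
Period length = 20

20


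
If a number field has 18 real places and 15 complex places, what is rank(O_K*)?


By Dirichlet's unit theorem:
rank = r1 + r2 - 1
= 18 + 15 - 1
= 32

32


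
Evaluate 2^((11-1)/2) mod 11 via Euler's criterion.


p = 11 is prime and the exponent is (p-1)/2 = 5, so by Euler's criterion 2^5 = (2/11) = +1 or -1 mod 11.
Compute by square-and-multiply:
  5 = 4 + 1 (binary 101)
  Repeated squaring mod 11: 2^1 = 2, 2^2 = 4, 2^4 = 5
  2^5 = 2^4 * 2^1 = 5 * 2 mod 11
    5 * 2 = 10 = 10 mod 11
  2^5 = 10 mod 11
Result 10 = p - 1 = -1 mod 11: 2 is a quadratic non-residue mod 11. As a residue in [0, p-1] the value is 10.
2^5 mod 11 = 10

10


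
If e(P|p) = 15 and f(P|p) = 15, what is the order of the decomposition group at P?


|D_P| = e * f
= 15 * 15
= 225

225


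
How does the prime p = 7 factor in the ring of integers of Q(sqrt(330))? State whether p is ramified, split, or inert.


K = Q(sqrt(330)). Since d mod 4 = 2, disc(K) = 1320.
Check p | disc: 1320 mod 7 = 4.
p does not divide disc. Compute Legendre symbol (d/p):
1^((7-1)/2) mod 7 = 1
(d/p) = 1, so p splits: (p) = P*P' with e=1, f=1, g=2.
Therefore p is split.

split


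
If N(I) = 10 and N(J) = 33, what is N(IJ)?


N(IJ) = N(I) * N(J)
= 10 * 33
= 330

330


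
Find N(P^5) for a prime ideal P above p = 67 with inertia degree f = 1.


N(P^a) = p^(a*f)
= 67^(5*1)
= 67^5
= 1350125107

1350125107


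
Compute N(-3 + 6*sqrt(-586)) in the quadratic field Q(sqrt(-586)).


N(a + b*sqrt(d)) = a^2 - d*b^2
= (-3)^2 - (-586)*(6)^2
= 9 + 21096
= 21105

21105


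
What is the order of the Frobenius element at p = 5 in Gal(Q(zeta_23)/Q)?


The Frobenius at p in Gal(Q(zeta_n)/Q) = (Z/nZ)* is the class of p, so its order is ord_23(5), the smallest k >= 1 with 5^k = 1 mod 23.
n = 23 = 23, phi(23) = 22; the order divides phi(n).
Divisors of 22: 1, 2, 11, 22
Repeated squaring mod 23: 5^1 = 5, 5^2 = 2, 5^4 = 4, 5^8 = 16, 5^16 = 3
Test divisors in increasing order:
  k=1: 5^1 = 5 mod 23
  k=2: 5^2 = 2 mod 23
  k=11: 5^11 = 16 * 2 * 5 = 22 mod 23
  k=22: 5^22 = 3 * 4 * 2 = 1 mod 23  <- first divisor giving 1
Order = 22

22


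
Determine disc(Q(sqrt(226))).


For K = Q(sqrt(d)) with d squarefree: disc(K) = d if d = 1 mod 4, and disc(K) = 4d if d = 2 or 3 mod 4.
Here d = 226, and d mod 4 = 2.
d = 2 mod 4, not 1 (O_K = Z[sqrt(d)]), so disc(K) = 4d = 4 * (226) = 904

904


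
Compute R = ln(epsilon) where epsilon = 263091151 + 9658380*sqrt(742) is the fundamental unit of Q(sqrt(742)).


epsilon = 263091151 + 9658380*sqrt(742)
= 5.2618e+08
R = ln(5.2618e+08)
= 20.0812

20.0812


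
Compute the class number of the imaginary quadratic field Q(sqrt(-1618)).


K = Q(sqrt(-1618)). d mod 4 = 2, so D = disc(K) = 4d = -6472
h(K) equals the number of primitive reduced positive-definite forms (a, b, c) = a*x^2 + b*x*y + c*y^2 with b^2 - 4ac = D,
where reduced means |b| <= a <= c, with b >= 0 whenever |b| = a or a = c, and primitive means gcd(a, b, c) = 1.
Reduced forces 3a^2 <= |D| = 6472, so 1 <= a <= 46; b must have the parity of D, and c = (b^2 - D)/(4a) must be an integer >= a.
Enumerate a = 1..46, b in [-a, a]:
  a=1: (1, 0, 1618)  [1]
  a=2: (2, 0, 809)  [1]
  a=3..18: none
  a=19: (19, -8, 86), (19, 8, 86)  [2]
  a=20..28: none
  a=29: (29, -16, 58), (29, 16, 58)  [2]
  a=30: none
  a=31: (31, -10, 53), (31, 10, 53)  [2]
  a=32..36: none
  a=37: (37, -22, 47), (37, 22, 47)  [2]
  a=38: (38, -8, 43), (38, 8, 43)  [2]
  a=39..46: none
Total reduced forms: 1 + 1 + 2 + 2 + 2 + 2 + 2 = 12
h = 12

12


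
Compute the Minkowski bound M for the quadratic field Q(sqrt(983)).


d = 983, d mod 4 = 3, so disc(K) = 4d = 3932; |disc(K)| = 3932
Real quadratic field, so n = 2, s = r2 = 0, r1 = 2
M = (n!/n^n) * (4/pi)^s * sqrt(|disc(K)|) = (2!/2^2) * (4/pi)^0 * sqrt(3932)
= 0.5 * 1.000000 * 62.705662
= 31.3528

31.3528


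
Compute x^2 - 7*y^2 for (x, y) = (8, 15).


x^2 - d*y^2
= 8^2 - 7*15^2
= 64 - 1575
= -1511

-1511


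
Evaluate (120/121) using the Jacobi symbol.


Compute (120/121) via quadratic reciprocity:
  pull out 2: (2/121) = +1  (since 121 mod 8 = 1)
  pull out 2: (2/121) = +1  (since 121 mod 8 = 1)
  pull out 2: (2/121) = +1  (since 121 mod 8 = 1)
  reciprocity: (15/121) -> +(121/15)
  reduce: (1/15)
  (1/15) = 1
Product of signs = 1

1


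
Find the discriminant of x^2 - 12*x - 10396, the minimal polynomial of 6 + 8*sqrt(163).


The element 6 + 8*sqrt(163) has minimal polynomial:
x^2 - 12*x - 10396
Discriminant = (-12)^2 - 4*(-10396)
= 144 + 41584
= 41728

41728


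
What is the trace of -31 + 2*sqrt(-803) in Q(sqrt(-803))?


Tr(a + b*sqrt(d)) = (a + b*sqrt(d)) + (a - b*sqrt(d)) = 2a
= 2 * (-31)
= -62

-62


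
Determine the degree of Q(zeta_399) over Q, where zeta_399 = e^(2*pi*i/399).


The degree equals Euler's totient phi(399).
399 = 3 * 7 * 19
phi(399) = 216

216


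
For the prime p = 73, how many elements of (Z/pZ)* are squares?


For prime p, the number of non-zero quadratic residues is (p-1)/2.
= (73-1)/2
= 36

36


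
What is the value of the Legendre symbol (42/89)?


p = 89 is prime, so compute (42/89) with the reciprocity algorithm (Jacobi-symbol steps: pull out 2s via (2/n), flip via reciprocity, reduce):
  pull out 2: (2/89) = +1  (since 89 mod 8 = 1)
  reciprocity: (21/89) -> +(89/21)
  reduce: (5/21)
  reciprocity: (5/21) -> +(21/5)
  reduce: (1/5)
  (1/5) = 1
Product of signs = 1
(42/89) = 1

1


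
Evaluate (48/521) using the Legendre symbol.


p = 521 is prime, so compute (48/521) with the reciprocity algorithm (Jacobi-symbol steps: pull out 2s via (2/n), flip via reciprocity, reduce):
  pull out 2: (2/521) = +1  (since 521 mod 8 = 1)
  pull out 2: (2/521) = +1  (since 521 mod 8 = 1)
  pull out 2: (2/521) = +1  (since 521 mod 8 = 1)
  pull out 2: (2/521) = +1  (since 521 mod 8 = 1)
  reciprocity: (3/521) -> +(521/3)
  reduce: (2/3)
  pull out 2: (2/3) = -1  (since 3 mod 8 = 3)
  (1/3) = 1
Product of signs = -1
(48/521) = -1

-1


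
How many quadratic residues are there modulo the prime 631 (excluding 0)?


For prime p, the number of non-zero quadratic residues is (p-1)/2.
= (631-1)/2
= 315

315


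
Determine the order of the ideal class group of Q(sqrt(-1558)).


K = Q(sqrt(-1558)). d mod 4 = 2, so D = disc(K) = 4d = -6232
h(K) equals the number of primitive reduced positive-definite forms (a, b, c) = a*x^2 + b*x*y + c*y^2 with b^2 - 4ac = D,
where reduced means |b| <= a <= c, with b >= 0 whenever |b| = a or a = c, and primitive means gcd(a, b, c) = 1.
Reduced forces 3a^2 <= |D| = 6232, so 1 <= a <= 45; b must have the parity of D, and c = (b^2 - D)/(4a) must be an integer >= a.
Enumerate a = 1..45, b in [-a, a]:
  a=1: (1, 0, 1558)  [1]
  a=2: (2, 0, 779)  [1]
  a=3..10: none
  a=11: (11, -4, 142), (11, 4, 142)  [2]
  a=12..18: none
  a=19: (19, 0, 82)  [1]
  a=20..21: none
  a=22: (22, -4, 71), (22, 4, 71)  [2]
  a=23: (23, -22, 73), (23, 22, 73)  [2]
  a=24..36: none
  a=37: (37, -24, 46), (37, 24, 46)  [2]
  a=38: (38, 0, 41)  [1]
  a=39..45: none
Total reduced forms: 1 + 1 + 2 + 1 + 2 + 2 + 2 + 1 = 12
h = 12

12


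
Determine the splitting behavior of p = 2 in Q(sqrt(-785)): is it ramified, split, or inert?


K = Q(sqrt(-785)). Since d mod 4 = 3, disc(K) = -3140.
Check p | disc: -3140 mod 2 = 0.
p divides disc, so p ramifies: (p) = P^2 with e=2, f=1, g=1.
Therefore p is ramified.

ramified


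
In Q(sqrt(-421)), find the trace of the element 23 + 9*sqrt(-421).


Tr(a + b*sqrt(d)) = (a + b*sqrt(d)) + (a - b*sqrt(d)) = 2a
= 2 * (23)
= 46

46


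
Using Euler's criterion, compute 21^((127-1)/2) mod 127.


p = 127 is prime and the exponent is (p-1)/2 = 63, so by Euler's criterion 21^63 = (21/127) = +1 or -1 mod 127.
Compute by square-and-multiply:
  63 = 32 + 16 + 8 + 4 + 2 + 1 (binary 111111)
  Repeated squaring mod 127: 21^1 = 21, 21^2 = 60, 21^4 = 44, 21^8 = 31, 21^16 = 72, 21^32 = 104
  21^63 = 21^32 * 21^16 * 21^8 * 21^4 * 21^2 * 21^1 = 104 * 72 * 31 * 44 * 60 * 21 mod 127
    104 * 72 = 7488 = 122 mod 127
    122 * 31 = 3782 = 99 mod 127
    99 * 44 = 4356 = 38 mod 127
    38 * 60 = 2280 = 121 mod 127
    121 * 21 = 2541 = 1 mod 127
  21^63 = 1 mod 127
Result 1: 21 is a quadratic residue mod 127.
21^63 mod 127 = 1

1


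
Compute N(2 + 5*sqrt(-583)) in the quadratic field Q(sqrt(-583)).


N(a + b*sqrt(d)) = a^2 - d*b^2
= (2)^2 - (-583)*(5)^2
= 4 + 14575
= 14579

14579


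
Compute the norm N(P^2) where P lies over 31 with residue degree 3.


N(P^a) = p^(a*f)
= 31^(2*3)
= 31^6
= 887503681

887503681


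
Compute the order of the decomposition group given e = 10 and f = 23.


|D_P| = e * f
= 10 * 23
= 230

230


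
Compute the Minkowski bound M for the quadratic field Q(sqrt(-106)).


d = -106, d mod 4 = 2, so disc(K) = 4d = -424; |disc(K)| = 424
Imaginary quadratic field, so n = 2, s = r2 = 1, r1 = 0
M = (n!/n^n) * (4/pi)^s * sqrt(|disc(K)|) = (2!/2^2) * (4/pi)^1 * sqrt(424)
= 0.5 * 1.273240 * 20.591260
= 13.1088

13.1088


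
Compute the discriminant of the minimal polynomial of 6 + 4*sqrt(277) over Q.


The element 6 + 4*sqrt(277) has minimal polynomial:
x^2 - 12*x - 4396
Discriminant = (-12)^2 - 4*(-4396)
= 144 + 17584
= 17728

17728


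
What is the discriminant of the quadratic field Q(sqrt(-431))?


For K = Q(sqrt(d)) with d squarefree: disc(K) = d if d = 1 mod 4, and disc(K) = 4d if d = 2 or 3 mod 4.
Here d = -431, and d mod 4 = 1.
d = 1 mod 4 (O_K = Z[(1+sqrt(d))/2]), so disc(K) = d = -431

-431


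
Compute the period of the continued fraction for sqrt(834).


Run the CF algorithm for sqrt(834).
a_0 = floor(sqrt(834)) = 28; set m_0=0, q_0=1.
Recurrence: m' = q*a - m,  q' = (d - m'^2)/q,  a' = floor((a_0 + m')/q').
  step 1: m=28, q=50, a=1
  step 2: m=22, q=7, a=7
  step 3: m=27, q=15, a=3
  step 4: m=18, q=34, a=1
  step 5: m=16, q=17, a=2
  step 6: m=18, q=30, a=1
  step 7: m=12, q=23, a=1
  step 8: m=11, q=31, a=1
  step 9: m=20, q=14, a=3
  step 10: m=22, q=25, a=2
  step 11: m=28, q=2, a=28
  step 12: m=28, q=25, a=2
  step 13: m=22, q=14, a=3
  step 14: m=20, q=31, a=1
  step 15: m=11, q=23, a=1
  step 16: m=12, q=30, a=1
  step 17: m=18, q=17, a=2
  step 18: m=16, q=34, a=1
  step 19: m=18, q=15, a=3
  step 20: m=27, q=7, a=7
  step 21: m=22, q=50, a=1
  step 22: m=28, q=1, a=56
a_22 = 2*a_0 = 56, so the period closes here.
sqrt(834) = [28; 1, 7, 3, 1, 2, 1, 1, 1, 3, 2, 28, 2, 3, 1, 1, 1, 2, 1, 3, 7, 1, 56]
Period length = 22

22


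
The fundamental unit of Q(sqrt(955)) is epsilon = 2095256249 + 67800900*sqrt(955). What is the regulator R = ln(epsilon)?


epsilon = 2095256249 + 67800900*sqrt(955)
= 4.1905e+09
R = ln(4.1905e+09)
= 22.1561

22.1561


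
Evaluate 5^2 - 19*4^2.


x^2 - d*y^2
= 5^2 - 19*4^2
= 25 - 304
= -279

-279


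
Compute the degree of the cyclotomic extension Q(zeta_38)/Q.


The degree equals Euler's totient phi(38).
38 = 2 * 19
phi(38) = 18

18


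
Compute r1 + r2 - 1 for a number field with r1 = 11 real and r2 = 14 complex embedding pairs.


By Dirichlet's unit theorem:
rank = r1 + r2 - 1
= 11 + 14 - 1
= 24

24


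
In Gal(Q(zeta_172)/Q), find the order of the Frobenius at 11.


The Frobenius at p in Gal(Q(zeta_n)/Q) = (Z/nZ)* is the class of p, so its order is ord_172(11), the smallest k >= 1 with 11^k = 1 mod 172.
n = 172 = 2^2 * 43, phi(172) = 84; the order divides phi(n).
Divisors of 84: 1, 2, 3, 4, 6, 7, 12, 14, 21, 28, 42, 84
Repeated squaring mod 172: 11^1 = 11, 11^2 = 121, 11^4 = 21, 11^8 = 97, 11^16 = 121, 11^32 = 21, 11^64 = 97
Test divisors in increasing order:
  k=1: 11^1 = 11 mod 172
  k=2: 11^2 = 121 mod 172
  k=3: 11^3 = 121 * 11 = 127 mod 172
  k=4: 11^4 = 21 mod 172
  k=6: 11^6 = 21 * 121 = 133 mod 172
  k=7: 11^7 = 21 * 121 * 11 = 87 mod 172
  k=12: 11^12 = 97 * 21 = 145 mod 172
  k=14: 11^14 = 97 * 21 * 121 = 1 mod 172  <- first divisor giving 1
Order = 14

14


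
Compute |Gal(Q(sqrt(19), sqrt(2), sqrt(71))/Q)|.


The 3 square roots of distinct primes are multiplicatively independent over Q,
so [K:Q] = 2^3 and Gal(K/Q) is isomorphic to (Z/2Z)^3.
|Gal| = 2^3 = 8

8


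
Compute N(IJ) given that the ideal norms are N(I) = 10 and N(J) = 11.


N(IJ) = N(I) * N(J)
= 10 * 11
= 110

110


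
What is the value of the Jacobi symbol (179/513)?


Compute (179/513) via quadratic reciprocity:
  reciprocity: (179/513) -> +(513/179)
  reduce: (155/179)
  reciprocity: (155/179) -> -(179/155)
  reduce: (24/155)
  pull out 2: (2/155) = -1  (since 155 mod 8 = 3)
  pull out 2: (2/155) = -1  (since 155 mod 8 = 3)
  pull out 2: (2/155) = -1  (since 155 mod 8 = 3)
  reciprocity: (3/155) -> -(155/3)
  reduce: (2/3)
  pull out 2: (2/3) = -1  (since 3 mod 8 = 3)
  (1/3) = 1
Product of signs = 1

1


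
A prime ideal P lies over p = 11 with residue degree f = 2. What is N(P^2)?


N(P^a) = p^(a*f)
= 11^(2*2)
= 11^4
= 14641

14641


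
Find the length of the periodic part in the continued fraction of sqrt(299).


Run the CF algorithm for sqrt(299).
a_0 = floor(sqrt(299)) = 17; set m_0=0, q_0=1.
Recurrence: m' = q*a - m,  q' = (d - m'^2)/q,  a' = floor((a_0 + m')/q').
  step 1: m=17, q=10, a=3
  step 2: m=13, q=13, a=2
  step 3: m=13, q=10, a=3
  step 4: m=17, q=1, a=34
a_4 = 2*a_0 = 34, so the period closes here.
sqrt(299) = [17; 3, 2, 3, 34]
Period length = 4

4


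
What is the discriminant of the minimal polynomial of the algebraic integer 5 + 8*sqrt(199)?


The element 5 + 8*sqrt(199) has minimal polynomial:
x^2 - 10*x - 12711
Discriminant = (-10)^2 - 4*(-12711)
= 100 + 50844
= 50944

50944


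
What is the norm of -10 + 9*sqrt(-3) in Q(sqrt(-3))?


N(a + b*sqrt(d)) = a^2 - d*b^2
= (-10)^2 - (-3)*(9)^2
= 100 + 243
= 343

343


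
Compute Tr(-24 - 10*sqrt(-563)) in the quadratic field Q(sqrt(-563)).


Tr(a + b*sqrt(d)) = (a + b*sqrt(d)) + (a - b*sqrt(d)) = 2a
= 2 * (-24)
= -48

-48


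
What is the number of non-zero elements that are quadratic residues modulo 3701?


For prime p, the number of non-zero quadratic residues is (p-1)/2.
= (3701-1)/2
= 1850

1850


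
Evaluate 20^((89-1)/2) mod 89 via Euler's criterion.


p = 89 is prime and the exponent is (p-1)/2 = 44, so by Euler's criterion 20^44 = (20/89) = +1 or -1 mod 89.
Compute by square-and-multiply:
  44 = 32 + 8 + 4 (binary 101100)
  Repeated squaring mod 89: 20^1 = 20, 20^2 = 44, 20^4 = 67, 20^8 = 39, 20^16 = 8, 20^32 = 64
  20^44 = 20^32 * 20^8 * 20^4 = 64 * 39 * 67 mod 89
    64 * 39 = 2496 = 4 mod 89
    4 * 67 = 268 = 1 mod 89
  20^44 = 1 mod 89
Result 1: 20 is a quadratic residue mod 89.
20^44 mod 89 = 1

1


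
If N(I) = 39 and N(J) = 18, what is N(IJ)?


N(IJ) = N(I) * N(J)
= 39 * 18
= 702

702


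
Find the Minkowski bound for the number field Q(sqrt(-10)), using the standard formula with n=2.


d = -10, d mod 4 = 2, so disc(K) = 4d = -40; |disc(K)| = 40
Imaginary quadratic field, so n = 2, s = r2 = 1, r1 = 0
M = (n!/n^n) * (4/pi)^s * sqrt(|disc(K)|) = (2!/2^2) * (4/pi)^1 * sqrt(40)
= 0.5 * 1.273240 * 6.324555
= 4.0263

4.0263


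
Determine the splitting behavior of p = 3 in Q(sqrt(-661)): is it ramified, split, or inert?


K = Q(sqrt(-661)). Since d mod 4 = 3, disc(K) = -2644.
Check p | disc: -2644 mod 3 = 2.
p does not divide disc. Compute Legendre symbol (d/p):
2^((3-1)/2) mod 3 = -1
(d/p) = -1, so p is inert: (p) stays prime with e=1, f=2, g=1.
Therefore p is inert.

inert


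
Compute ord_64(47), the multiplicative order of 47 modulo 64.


We want ord_64(47), the smallest k >= 1 with 47^k = 1 mod 64.
n = 64 = 2^6, phi(64) = 32; the order divides phi(n).
Divisors of 32: 1, 2, 4, 8, 16, 32
Repeated squaring mod 64: 47^1 = 47, 47^2 = 33, 47^4 = 1, 47^8 = 1, 47^16 = 1, 47^32 = 1
Test divisors in increasing order:
  k=1: 47^1 = 47 mod 64
  k=2: 47^2 = 33 mod 64
  k=4: 47^4 = 1 mod 64  <- first divisor giving 1
Order = 4

4


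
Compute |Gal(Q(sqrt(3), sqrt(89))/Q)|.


The 2 square roots of distinct primes are multiplicatively independent over Q,
so [K:Q] = 2^2 and Gal(K/Q) is isomorphic to (Z/2Z)^2.
|Gal| = 2^2 = 4

4


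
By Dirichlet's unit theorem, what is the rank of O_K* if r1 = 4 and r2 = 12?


By Dirichlet's unit theorem:
rank = r1 + r2 - 1
= 4 + 12 - 1
= 15

15


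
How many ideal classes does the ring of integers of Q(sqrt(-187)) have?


K = Q(sqrt(-187)). d mod 4 = 1, so D = disc(K) = d = -187
h(K) equals the number of primitive reduced positive-definite forms (a, b, c) = a*x^2 + b*x*y + c*y^2 with b^2 - 4ac = D,
where reduced means |b| <= a <= c, with b >= 0 whenever |b| = a or a = c, and primitive means gcd(a, b, c) = 1.
Reduced forces 3a^2 <= |D| = 187, so 1 <= a <= 7; b must have the parity of D, and c = (b^2 - D)/(4a) must be an integer >= a.
Enumerate a = 1..7, b in [-a, a]:
  a=1: (1, 1, 47)  [1]
  a=2..6: none
  a=7: (7, 3, 7)  [1]
Total reduced forms: 1 + 1 = 2
h = 2

2


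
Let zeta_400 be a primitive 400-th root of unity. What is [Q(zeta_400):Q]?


The degree equals Euler's totient phi(400).
400 = 2^4 * 5^2
phi(400) = 160

160


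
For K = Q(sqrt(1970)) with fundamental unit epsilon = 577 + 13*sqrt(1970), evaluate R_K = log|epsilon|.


epsilon = 577 + 13*sqrt(1970)
= 1154.0009
R = ln(1154.0009)
= 7.0510

7.0510


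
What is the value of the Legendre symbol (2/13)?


p = 13 is prime, so compute (2/13) with the reciprocity algorithm (Jacobi-symbol steps: pull out 2s via (2/n), flip via reciprocity, reduce):
  pull out 2: (2/13) = -1  (since 13 mod 8 = 5)
  (1/13) = 1
Product of signs = -1
(2/13) = -1

-1


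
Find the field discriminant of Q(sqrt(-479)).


For K = Q(sqrt(d)) with d squarefree: disc(K) = d if d = 1 mod 4, and disc(K) = 4d if d = 2 or 3 mod 4.
Here d = -479, and d mod 4 = 1.
d = 1 mod 4 (O_K = Z[(1+sqrt(d))/2]), so disc(K) = d = -479

-479


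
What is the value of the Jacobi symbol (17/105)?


Compute (17/105) via quadratic reciprocity:
  reciprocity: (17/105) -> +(105/17)
  reduce: (3/17)
  reciprocity: (3/17) -> +(17/3)
  reduce: (2/3)
  pull out 2: (2/3) = -1  (since 3 mod 8 = 3)
  (1/3) = 1
Product of signs = -1

-1


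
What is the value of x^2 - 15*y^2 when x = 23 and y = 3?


x^2 - d*y^2
= 23^2 - 15*3^2
= 529 - 135
= 394

394


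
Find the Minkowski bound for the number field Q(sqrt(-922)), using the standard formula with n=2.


d = -922, d mod 4 = 2, so disc(K) = 4d = -3688; |disc(K)| = 3688
Imaginary quadratic field, so n = 2, s = r2 = 1, r1 = 0
M = (n!/n^n) * (4/pi)^s * sqrt(|disc(K)|) = (2!/2^2) * (4/pi)^1 * sqrt(3688)
= 0.5 * 1.273240 * 60.728906
= 38.6612

38.6612


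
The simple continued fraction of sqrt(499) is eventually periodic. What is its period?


Run the CF algorithm for sqrt(499).
a_0 = floor(sqrt(499)) = 22; set m_0=0, q_0=1.
Recurrence: m' = q*a - m,  q' = (d - m'^2)/q,  a' = floor((a_0 + m')/q').
  step 1: m=22, q=15, a=2
  step 2: m=8, q=29, a=1
  step 3: m=21, q=2, a=21
  step 4: m=21, q=29, a=1
  step 5: m=8, q=15, a=2
  step 6: m=22, q=1, a=44
a_6 = 2*a_0 = 44, so the period closes here.
sqrt(499) = [22; 2, 1, 21, 1, 2, 44]
Period length = 6

6


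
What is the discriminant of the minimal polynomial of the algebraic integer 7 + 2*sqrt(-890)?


The element 7 + 2*sqrt(-890) has minimal polynomial:
x^2 - 14*x + 3609
Discriminant = (-14)^2 - 4*(3609)
= 196 - 14436
= -14240

-14240


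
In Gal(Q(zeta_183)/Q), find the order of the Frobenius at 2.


The Frobenius at p in Gal(Q(zeta_n)/Q) = (Z/nZ)* is the class of p, so its order is ord_183(2), the smallest k >= 1 with 2^k = 1 mod 183.
n = 183 = 3 * 61, phi(183) = 120; the order divides phi(n).
Divisors of 120: 1, 2, 3, 4, 5, 6, 8, 10, 12, 15, 20, 24, 30, 40, 60, 120
Repeated squaring mod 183: 2^1 = 2, 2^2 = 4, 2^4 = 16, 2^8 = 73, 2^16 = 22, 2^32 = 118, 2^64 = 16
Test divisors in increasing order:
  k=1: 2^1 = 2 mod 183
  k=2: 2^2 = 4 mod 183
  k=3: 2^3 = 4 * 2 = 8 mod 183
  k=4: 2^4 = 16 mod 183
  k=5: 2^5 = 16 * 2 = 32 mod 183
  k=6: 2^6 = 16 * 4 = 64 mod 183
  k=8: 2^8 = 73 mod 183
  k=10: 2^10 = 73 * 4 = 109 mod 183
  k=12: 2^12 = 73 * 16 = 70 mod 183
  k=15: 2^15 = 73 * 16 * 4 * 2 = 11 mod 183
  k=20: 2^20 = 22 * 16 = 169 mod 183
  k=24: 2^24 = 22 * 73 = 142 mod 183
  k=30: 2^30 = 22 * 73 * 16 * 4 = 121 mod 183
  k=40: 2^40 = 118 * 73 = 13 mod 183
  k=60: 2^60 = 118 * 22 * 73 * 16 = 1 mod 183  <- first divisor giving 1
Order = 60

60


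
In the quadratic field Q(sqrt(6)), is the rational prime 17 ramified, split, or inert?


K = Q(sqrt(6)). Since d mod 4 = 2, disc(K) = 24.
Check p | disc: 24 mod 17 = 7.
p does not divide disc. Compute Legendre symbol (d/p):
6^((17-1)/2) mod 17 = -1
(d/p) = -1, so p is inert: (p) stays prime with e=1, f=2, g=1.
Therefore p is inert.

inert


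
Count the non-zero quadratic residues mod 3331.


For prime p, the number of non-zero quadratic residues is (p-1)/2.
= (3331-1)/2
= 1665

1665


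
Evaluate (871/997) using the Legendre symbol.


p = 997 is prime, so compute (871/997) with the reciprocity algorithm (Jacobi-symbol steps: pull out 2s via (2/n), flip via reciprocity, reduce):
  reciprocity: (871/997) -> +(997/871)
  reduce: (126/871)
  pull out 2: (2/871) = +1  (since 871 mod 8 = 7)
  reciprocity: (63/871) -> -(871/63)
  reduce: (52/63)
  pull out 2: (2/63) = +1  (since 63 mod 8 = 7)
  pull out 2: (2/63) = +1  (since 63 mod 8 = 7)
  reciprocity: (13/63) -> +(63/13)
  reduce: (11/13)
  reciprocity: (11/13) -> +(13/11)
  reduce: (2/11)
  pull out 2: (2/11) = -1  (since 11 mod 8 = 3)
  (1/11) = 1
Product of signs = 1
(871/997) = 1

1


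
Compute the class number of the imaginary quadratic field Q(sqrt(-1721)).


K = Q(sqrt(-1721)). d mod 4 = 3, so D = disc(K) = 4d = -6884
h(K) equals the number of primitive reduced positive-definite forms (a, b, c) = a*x^2 + b*x*y + c*y^2 with b^2 - 4ac = D,
where reduced means |b| <= a <= c, with b >= 0 whenever |b| = a or a = c, and primitive means gcd(a, b, c) = 1.
Reduced forces 3a^2 <= |D| = 6884, so 1 <= a <= 47; b must have the parity of D, and c = (b^2 - D)/(4a) must be an integer >= a.
Enumerate a = 1..47, b in [-a, a]:
  a=1: (1, 0, 1721)  [1]
  a=2: (2, 2, 861)  [1]
  a=3: (3, -2, 574), (3, 2, 574)  [2]
  a=4: none
  a=5: (5, -4, 345), (5, 4, 345)  [2]
  a=6: (6, -2, 287), (6, 2, 287)  [2]
  a=7: (7, -2, 246), (7, 2, 246)  [2]
  a=8: none
  a=9: (9, -8, 193), (9, 8, 193)  [2]
  a=10: (10, -6, 173), (10, 6, 173)  [2]
  a=11..13: none
  a=14: (14, -2, 123), (14, 2, 123)  [2]
  a=15: (15, -14, 118), (15, -4, 115), (15, 4, 115), (15, 14, 118)  [4]
  a=16: none
  a=17: (17, -16, 105), (17, 16, 105)  [2]
  a=18: (18, -10, 97), (18, 10, 97)  [2]
  a=19..20: none
  a=21: (21, -16, 85), (21, -2, 82), (21, 2, 82), (21, 16, 85)  [4]
  a=22: none
  a=23: (23, -4, 75), (23, 4, 75)  [2]
  a=24: none
  a=25: (25, -4, 69), (25, 4, 69)  [2]
  a=26: none
  a=27: (27, -26, 70), (27, 26, 70)  [2]
  a=28..29: none
  a=30: (30, -26, 63), (30, -14, 59), (30, 14, 59), (30, 26, 63)  [4]
  a=31..33: none
  a=34: (34, -18, 53), (34, 18, 53)  [2]
  a=35: (35, -26, 54), (35, -16, 51), (35, 16, 51), (35, 26, 54)  [4]
  a=36..40: none
  a=41: (41, -2, 42), (41, 2, 42)  [2]
  a=42: (42, -26, 45), (42, 26, 45)  [2]
  a=43..44: none
  a=45: (45, -44, 49), (45, 44, 49)  [2]
  a=46: (46, -42, 47), (46, 42, 47)  [2]
  a=47: none
Total reduced forms: 1 + 1 + 2 + 2 + 2 + 2 + 2 + 2 + 2 + 4 + 2 + 2 + 4 + 2 + 2 + 2 + 4 + 2 + 4 + 2 + 2 + 2 + 2 = 52
h = 52

52


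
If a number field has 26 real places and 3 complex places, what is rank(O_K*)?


By Dirichlet's unit theorem:
rank = r1 + r2 - 1
= 26 + 3 - 1
= 28

28


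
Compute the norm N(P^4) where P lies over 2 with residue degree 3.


N(P^a) = p^(a*f)
= 2^(4*3)
= 2^12
= 4096

4096


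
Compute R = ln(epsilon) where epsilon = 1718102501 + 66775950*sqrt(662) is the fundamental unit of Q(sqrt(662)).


epsilon = 1718102501 + 66775950*sqrt(662)
= 3.4362e+09
R = ln(3.4362e+09)
= 21.9576

21.9576


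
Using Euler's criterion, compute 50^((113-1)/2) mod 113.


p = 113 is prime and the exponent is (p-1)/2 = 56, so by Euler's criterion 50^56 = (50/113) = +1 or -1 mod 113.
Compute by square-and-multiply:
  56 = 32 + 16 + 8 (binary 111000)
  Repeated squaring mod 113: 50^1 = 50, 50^2 = 14, 50^4 = 83, 50^8 = 109, 50^16 = 16, 50^32 = 30
  50^56 = 50^32 * 50^16 * 50^8 = 30 * 16 * 109 mod 113
    30 * 16 = 480 = 28 mod 113
    28 * 109 = 3052 = 1 mod 113
  50^56 = 1 mod 113
Result 1: 50 is a quadratic residue mod 113.
50^56 mod 113 = 1

1
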